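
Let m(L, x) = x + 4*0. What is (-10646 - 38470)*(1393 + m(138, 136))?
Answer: -75098364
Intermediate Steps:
m(L, x) = x (m(L, x) = x + 0 = x)
(-10646 - 38470)*(1393 + m(138, 136)) = (-10646 - 38470)*(1393 + 136) = -49116*1529 = -75098364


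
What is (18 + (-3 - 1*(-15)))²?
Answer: 900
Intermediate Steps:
(18 + (-3 - 1*(-15)))² = (18 + (-3 + 15))² = (18 + 12)² = 30² = 900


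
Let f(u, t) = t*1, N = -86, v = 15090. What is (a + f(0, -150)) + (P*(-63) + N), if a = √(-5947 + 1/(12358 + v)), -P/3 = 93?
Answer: 17341 + I*√1120106595810/13724 ≈ 17341.0 + 77.117*I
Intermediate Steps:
P = -279 (P = -3*93 = -279)
a = I*√1120106595810/13724 (a = √(-5947 + 1/(12358 + 15090)) = √(-5947 + 1/27448) = √(-163233255/27448) = I*√1120106595810/13724 ≈ 77.117*I)
f(u, t) = t
(a + f(0, -150)) + (P*(-63) + N) = (I*√1120106595810/13724 - 150) + (-279*(-63) - 86) = (-150 + I*√1120106595810/13724) + (17577 - 86) = (-150 + I*√1120106595810/13724) + 17491 = 17341 + I*√1120106595810/13724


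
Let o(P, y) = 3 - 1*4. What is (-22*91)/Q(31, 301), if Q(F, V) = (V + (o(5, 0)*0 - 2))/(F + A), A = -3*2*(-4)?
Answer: -8470/23 ≈ -368.26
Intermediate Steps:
o(P, y) = -1 (o(P, y) = 3 - 4 = -1)
A = 24 (A = -6*(-4) = 24)
Q(F, V) = (-2 + V)/(24 + F) (Q(F, V) = (V + (-1*0 - 2))/(F + 24) = (V + (0 - 2))/(24 + F) = (V - 2)/(24 + F) = (-2 + V)/(24 + F))
(-22*91)/Q(31, 301) = (-22*91)/(((-2 + 301)/(24 + 31))) = -2002/(299/55) = -2002/((1/55)*299) = -2002/299/55 = -2002*55/299 = -8470/23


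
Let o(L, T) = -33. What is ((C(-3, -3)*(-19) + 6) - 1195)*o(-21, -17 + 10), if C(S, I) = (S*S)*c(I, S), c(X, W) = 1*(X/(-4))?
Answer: 173877/4 ≈ 43469.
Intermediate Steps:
c(X, W) = -X/4 (c(X, W) = 1*(X*(-¼)) = 1*(-X/4) = -X/4)
C(S, I) = -I*S²/4 (C(S, I) = (S*S)*(-I/4) = S²*(-I/4) = -I*S²/4)
((C(-3, -3)*(-19) + 6) - 1195)*o(-21, -17 + 10) = ((-¼*(-3)*(-3)²*(-19) + 6) - 1195)*(-33) = ((-¼*(-3)*9*(-19) + 6) - 1195)*(-33) = (((27/4)*(-19) + 6) - 1195)*(-33) = ((-513/4 + 6) - 1195)*(-33) = (-489/4 - 1195)*(-33) = -5269/4*(-33) = 173877/4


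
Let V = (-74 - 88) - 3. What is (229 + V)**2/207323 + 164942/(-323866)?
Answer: -16434857565/33572435359 ≈ -0.48953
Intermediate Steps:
V = -165 (V = -162 - 3 = -165)
(229 + V)**2/207323 + 164942/(-323866) = (229 - 165)**2/207323 + 164942/(-323866) = 64**2*(1/207323) + 164942*(-1/323866) = 4096*(1/207323) - 82471/161933 = 4096/207323 - 82471/161933 = -16434857565/33572435359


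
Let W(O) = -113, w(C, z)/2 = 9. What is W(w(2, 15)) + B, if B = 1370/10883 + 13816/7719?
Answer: -9331729543/84005877 ≈ -111.08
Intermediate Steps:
w(C, z) = 18 (w(C, z) = 2*9 = 18)
B = 160934558/84005877 (B = 1370*(1/10883) + 13816*(1/7719) = 1370/10883 + 13816/7719 = 160934558/84005877 ≈ 1.9158)
W(w(2, 15)) + B = -113 + 160934558/84005877 = -9331729543/84005877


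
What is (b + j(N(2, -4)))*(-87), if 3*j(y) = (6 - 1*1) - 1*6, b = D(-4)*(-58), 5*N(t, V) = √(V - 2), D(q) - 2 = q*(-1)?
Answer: 30305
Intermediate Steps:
D(q) = 2 - q (D(q) = 2 + q*(-1) = 2 - q)
N(t, V) = √(-2 + V)/5 (N(t, V) = √(V - 2)/5 = √(-2 + V)/5)
b = -348 (b = (2 - 1*(-4))*(-58) = (2 + 4)*(-58) = 6*(-58) = -348)
j(y) = -⅓ (j(y) = ((6 - 1*1) - 1*6)/3 = ((6 - 1) - 6)/3 = (5 - 6)/3 = (⅓)*(-1) = -⅓)
(b + j(N(2, -4)))*(-87) = (-348 - ⅓)*(-87) = -1045/3*(-87) = 30305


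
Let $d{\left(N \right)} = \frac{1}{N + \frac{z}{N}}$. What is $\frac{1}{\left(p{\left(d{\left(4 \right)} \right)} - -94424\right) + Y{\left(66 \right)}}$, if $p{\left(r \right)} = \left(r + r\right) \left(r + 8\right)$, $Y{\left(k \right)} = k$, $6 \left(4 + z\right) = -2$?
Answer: $\frac{1225}{115757258} \approx 1.0582 \cdot 10^{-5}$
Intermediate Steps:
$z = - \frac{13}{3}$ ($z = -4 + \frac{1}{6} \left(-2\right) = -4 - \frac{1}{3} = - \frac{13}{3} \approx -4.3333$)
$d{\left(N \right)} = \frac{1}{N - \frac{13}{3 N}}$
$p{\left(r \right)} = 2 r \left(8 + r\right)$
$\frac{1}{\left(p{\left(d{\left(4 \right)} \right)} - -94424\right) + Y{\left(66 \right)}} = \frac{1}{\left(2 \cdot 3 \cdot 4 \frac{1}{-13 + 3 \cdot 4^{2}} \left(8 + 3 \cdot 4 \frac{1}{-13 + 3 \cdot 4^{2}}\right) - -94424\right) + 66} = \frac{1}{\left(2 \cdot 3 \cdot 4 \frac{1}{-13 + 3 \cdot 16} \left(8 + 3 \cdot 4 \frac{1}{-13 + 3 \cdot 16}\right) + 94424\right) + 66} = \frac{1}{\left(2 \cdot 3 \cdot 4 \frac{1}{-13 + 48} \left(8 + 3 \cdot 4 \frac{1}{-13 + 48}\right) + 94424\right) + 66} = \frac{1}{\left(2 \cdot 3 \cdot 4 \cdot \frac{1}{35} \left(8 + 3 \cdot 4 \cdot \frac{1}{35}\right) + 94424\right) + 66} = \frac{1}{\left(2 \cdot \frac{12}{35} \left(8 + \frac{12}{35}\right) + 94424\right) + 66} = \frac{1}{\left(2 \cdot \frac{12}{35} \cdot \frac{292}{35} + 94424\right) + 66} = \frac{1}{\left(\frac{7008}{1225} + 94424\right) + 66} = \frac{1}{\frac{115676408}{1225} + 66} = \frac{1}{\frac{115757258}{1225}} = \frac{1225}{115757258}$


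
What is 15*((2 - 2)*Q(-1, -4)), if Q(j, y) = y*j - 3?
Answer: 0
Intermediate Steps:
Q(j, y) = -3 + j*y (Q(j, y) = j*y - 3 = -3 + j*y)
15*((2 - 2)*Q(-1, -4)) = 15*((2 - 2)*(-3 - 1*(-4))) = 15*(0*(-3 + 4)) = 15*(0*1) = 15*0 = 0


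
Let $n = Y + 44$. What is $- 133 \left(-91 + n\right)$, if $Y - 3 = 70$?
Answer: $-3458$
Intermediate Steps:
$Y = 73$ ($Y = 3 + 70 = 73$)
$n = 117$ ($n = 73 + 44 = 117$)
$- 133 \left(-91 + n\right) = - 133 \left(-91 + 117\right) = \left(-133\right) 26 = -3458$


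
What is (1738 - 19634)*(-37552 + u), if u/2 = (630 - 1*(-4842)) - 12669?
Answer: 929625616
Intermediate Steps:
u = -14394 (u = 2*((630 - 1*(-4842)) - 12669) = 2*((630 + 4842) - 12669) = 2*(5472 - 12669) = 2*(-7197) = -14394)
(1738 - 19634)*(-37552 + u) = (1738 - 19634)*(-37552 - 14394) = -17896*(-51946) = 929625616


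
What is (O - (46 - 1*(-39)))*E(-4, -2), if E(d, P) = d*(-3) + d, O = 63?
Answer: -176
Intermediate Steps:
E(d, P) = -2*d (E(d, P) = -3*d + d = -2*d)
(O - (46 - 1*(-39)))*E(-4, -2) = (63 - (46 - 1*(-39)))*(-2*(-4)) = (63 - (46 + 39))*8 = (63 - 1*85)*8 = (63 - 85)*8 = -22*8 = -176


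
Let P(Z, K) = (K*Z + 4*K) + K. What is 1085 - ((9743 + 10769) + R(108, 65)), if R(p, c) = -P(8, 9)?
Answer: -19310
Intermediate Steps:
P(Z, K) = 5*K + K*Z (P(Z, K) = (4*K + K*Z) + K = 5*K + K*Z)
R(p, c) = -117 (R(p, c) = -9*(5 + 8) = -9*13 = -1*117 = -117)
1085 - ((9743 + 10769) + R(108, 65)) = 1085 - ((9743 + 10769) - 117) = 1085 - (20512 - 117) = 1085 - 1*20395 = 1085 - 20395 = -19310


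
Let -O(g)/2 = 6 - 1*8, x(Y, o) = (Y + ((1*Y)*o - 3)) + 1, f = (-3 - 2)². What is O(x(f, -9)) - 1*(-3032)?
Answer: 3036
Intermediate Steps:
f = 25 (f = (-5)² = 25)
x(Y, o) = -2 + Y + Y*o (x(Y, o) = (Y + (Y*o - 3)) + 1 = (Y + (-3 + Y*o)) + 1 = (-3 + Y + Y*o) + 1 = -2 + Y + Y*o)
O(g) = 4 (O(g) = -2*(6 - 1*8) = -2*(6 - 8) = -2*(-2) = 4)
O(x(f, -9)) - 1*(-3032) = 4 - 1*(-3032) = 4 + 3032 = 3036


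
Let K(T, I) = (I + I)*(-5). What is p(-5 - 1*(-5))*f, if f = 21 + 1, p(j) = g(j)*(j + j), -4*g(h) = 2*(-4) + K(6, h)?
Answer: 0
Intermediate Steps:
K(T, I) = -10*I (K(T, I) = (2*I)*(-5) = -10*I)
g(h) = 2 + 5*h/2 (g(h) = -(2*(-4) - 10*h)/4 = -(-8 - 10*h)/4 = 2 + 5*h/2)
p(j) = 2*j*(2 + 5*j/2) (p(j) = (2 + 5*j/2)*(j + j) = (2 + 5*j/2)*(2*j) = 2*j*(2 + 5*j/2))
f = 22
p(-5 - 1*(-5))*f = ((-5 - 1*(-5))*(4 + 5*(-5 - 1*(-5))))*22 = ((-5 + 5)*(4 + 5*(-5 + 5)))*22 = (0*(4 + 5*0))*22 = (0*(4 + 0))*22 = (0*4)*22 = 0*22 = 0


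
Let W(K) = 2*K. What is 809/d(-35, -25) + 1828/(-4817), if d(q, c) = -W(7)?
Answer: -3922545/67438 ≈ -58.165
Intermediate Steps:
d(q, c) = -14 (d(q, c) = -2*7 = -1*14 = -14)
809/d(-35, -25) + 1828/(-4817) = 809/(-14) + 1828/(-4817) = 809*(-1/14) + 1828*(-1/4817) = -809/14 - 1828/4817 = -3922545/67438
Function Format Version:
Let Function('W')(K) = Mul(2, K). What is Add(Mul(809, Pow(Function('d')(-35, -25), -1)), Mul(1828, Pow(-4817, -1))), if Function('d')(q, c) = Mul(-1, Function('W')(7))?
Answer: Rational(-3922545, 67438) ≈ -58.165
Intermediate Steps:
Function('d')(q, c) = -14 (Function('d')(q, c) = Mul(-1, Mul(2, 7)) = Mul(-1, 14) = -14)
Add(Mul(809, Pow(Function('d')(-35, -25), -1)), Mul(1828, Pow(-4817, -1))) = Add(Mul(809, Pow(-14, -1)), Mul(1828, Pow(-4817, -1))) = Add(Mul(809, Rational(-1, 14)), Mul(1828, Rational(-1, 4817))) = Add(Rational(-809, 14), Rational(-1828, 4817)) = Rational(-3922545, 67438)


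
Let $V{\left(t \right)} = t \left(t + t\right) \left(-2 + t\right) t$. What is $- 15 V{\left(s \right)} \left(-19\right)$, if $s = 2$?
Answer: $0$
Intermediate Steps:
$V{\left(t \right)} = 2 t^{3} \left(-2 + t\right)$ ($V{\left(t \right)} = t 2 t \left(-2 + t\right) t = 2 t^{2} \left(-2 + t\right) t = 2 t^{3} \left(-2 + t\right)$)
$- 15 V{\left(s \right)} \left(-19\right) = - 15 \cdot 2 \cdot 2^{3} \left(-2 + 2\right) \left(-19\right) = - 15 \cdot 2 \cdot 8 \cdot 0 \left(-19\right) = \left(-15\right) 0 \left(-19\right) = 0 \left(-19\right) = 0$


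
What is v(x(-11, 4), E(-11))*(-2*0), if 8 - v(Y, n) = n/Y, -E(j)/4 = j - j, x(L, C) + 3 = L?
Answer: 0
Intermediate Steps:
x(L, C) = -3 + L
E(j) = 0 (E(j) = -4*(j - j) = -4*0 = 0)
v(Y, n) = 8 - n/Y
v(x(-11, 4), E(-11))*(-2*0) = (8 - 1*0/(-3 - 11))*(-2*0) = (8 - 1*0/(-14))*0 = (8 - 1*0*(-1/14))*0 = (8 + 0)*0 = 8*0 = 0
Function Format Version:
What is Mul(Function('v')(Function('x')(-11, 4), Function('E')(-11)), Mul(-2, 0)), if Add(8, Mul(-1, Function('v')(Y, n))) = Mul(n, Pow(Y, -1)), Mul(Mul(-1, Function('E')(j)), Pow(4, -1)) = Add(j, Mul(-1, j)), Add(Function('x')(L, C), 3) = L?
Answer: 0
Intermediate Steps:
Function('x')(L, C) = Add(-3, L)
Function('E')(j) = 0 (Function('E')(j) = Mul(-4, Add(j, Mul(-1, j))) = Mul(-4, 0) = 0)
Function('v')(Y, n) = Add(8, Mul(-1, n, Pow(Y, -1))) (Function('v')(Y, n) = Add(8, Mul(-1, Mul(n, Pow(Y, -1)))) = Add(8, Mul(-1, n, Pow(Y, -1))))
Mul(Function('v')(Function('x')(-11, 4), Function('E')(-11)), Mul(-2, 0)) = Mul(Add(8, Mul(-1, 0, Pow(Add(-3, -11), -1))), Mul(-2, 0)) = Mul(Add(8, Mul(-1, 0, Pow(-14, -1))), 0) = Mul(Add(8, Mul(-1, 0, Rational(-1, 14))), 0) = Mul(Add(8, 0), 0) = Mul(8, 0) = 0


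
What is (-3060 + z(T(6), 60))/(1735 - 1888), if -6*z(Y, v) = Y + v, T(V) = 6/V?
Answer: 18421/918 ≈ 20.066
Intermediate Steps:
z(Y, v) = -Y/6 - v/6 (z(Y, v) = -(Y + v)/6 = -Y/6 - v/6)
(-3060 + z(T(6), 60))/(1735 - 1888) = (-3060 + (-1/6 - ⅙*60))/(1735 - 1888) = (-3060 + (-1/6 - 10))/(-153) = (-3060 + (-⅙*1 - 10))*(-1/153) = (-3060 + (-⅙ - 10))*(-1/153) = (-3060 - 61/6)*(-1/153) = -18421/6*(-1/153) = 18421/918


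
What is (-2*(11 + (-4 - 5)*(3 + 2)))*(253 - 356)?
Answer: -7004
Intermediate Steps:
(-2*(11 + (-4 - 5)*(3 + 2)))*(253 - 356) = -2*(11 - 9*5)*(-103) = -2*(11 - 45)*(-103) = -2*(-34)*(-103) = 68*(-103) = -7004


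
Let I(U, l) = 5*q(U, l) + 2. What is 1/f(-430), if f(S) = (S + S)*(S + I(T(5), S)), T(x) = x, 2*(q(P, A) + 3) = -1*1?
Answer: 1/383130 ≈ 2.6101e-6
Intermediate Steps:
q(P, A) = -7/2 (q(P, A) = -3 + (-1*1)/2 = -3 + (½)*(-1) = -3 - ½ = -7/2)
I(U, l) = -31/2 (I(U, l) = 5*(-7/2) + 2 = -35/2 + 2 = -31/2)
f(S) = 2*S*(-31/2 + S) (f(S) = (S + S)*(S - 31/2) = (2*S)*(-31/2 + S) = 2*S*(-31/2 + S))
1/f(-430) = 1/(-430*(-31 + 2*(-430))) = 1/(-430*(-31 - 860)) = 1/(-430*(-891)) = 1/383130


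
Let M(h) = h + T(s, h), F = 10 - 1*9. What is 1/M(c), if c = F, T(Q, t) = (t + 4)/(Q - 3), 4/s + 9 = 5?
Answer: -4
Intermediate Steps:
s = -1 (s = 4/(-9 + 5) = 4/(-4) = 4*(-¼) = -1)
T(Q, t) = (4 + t)/(-3 + Q)
F = 1 (F = 10 - 9 = 1)
c = 1
M(h) = -1 + 3*h/4 (M(h) = h + (4 + h)/(-3 - 1) = h + (4 + h)/(-4) = h - (4 + h)/4 = h + (-1 - h/4) = -1 + 3*h/4)
1/M(c) = 1/(-1 + (¾)*1) = 1/(-1 + ¾) = 1/(-¼) = -4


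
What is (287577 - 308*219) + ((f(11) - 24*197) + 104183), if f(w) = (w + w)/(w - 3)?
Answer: 1278331/4 ≈ 3.1958e+5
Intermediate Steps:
f(w) = 2*w/(-3 + w) (f(w) = (2*w)/(-3 + w) = 2*w/(-3 + w))
(287577 - 308*219) + ((f(11) - 24*197) + 104183) = (287577 - 308*219) + ((2*11/(-3 + 11) - 24*197) + 104183) = (287577 - 67452) + ((2*11/8 - 4728) + 104183) = 220125 + ((2*11*(⅛) - 4728) + 104183) = 220125 + ((11/4 - 4728) + 104183) = 220125 + (-18901/4 + 104183) = 220125 + 397831/4 = 1278331/4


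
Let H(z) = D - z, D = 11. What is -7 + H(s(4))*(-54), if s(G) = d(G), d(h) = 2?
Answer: -493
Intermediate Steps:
s(G) = 2
H(z) = 11 - z
-7 + H(s(4))*(-54) = -7 + (11 - 1*2)*(-54) = -7 + (11 - 2)*(-54) = -7 + 9*(-54) = -7 - 486 = -493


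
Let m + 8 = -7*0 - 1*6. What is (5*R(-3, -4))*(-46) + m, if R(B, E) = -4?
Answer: 906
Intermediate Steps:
m = -14 (m = -8 + (-7*0 - 1*6) = -8 + (0 - 6) = -8 - 6 = -14)
(5*R(-3, -4))*(-46) + m = (5*(-4))*(-46) - 14 = -20*(-46) - 14 = 920 - 14 = 906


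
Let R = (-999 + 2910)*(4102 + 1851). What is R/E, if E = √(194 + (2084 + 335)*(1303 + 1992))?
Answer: 3792061*√7970799/2656933 ≈ 4029.4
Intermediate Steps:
R = 11376183 (R = 1911*5953 = 11376183)
E = √7970799 (E = √(194 + 2419*3295) = √(194 + 7970605) = √7970799 ≈ 2823.3)
R/E = 11376183/(√7970799) = 11376183*(√7970799/7970799) = 3792061*√7970799/2656933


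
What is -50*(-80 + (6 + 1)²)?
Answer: 1550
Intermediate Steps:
-50*(-80 + (6 + 1)²) = -50*(-80 + 7²) = -50*(-80 + 49) = -50*(-31) = 1550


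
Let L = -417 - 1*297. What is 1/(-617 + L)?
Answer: -1/1331 ≈ -0.00075131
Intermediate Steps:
L = -714 (L = -417 - 297 = -714)
1/(-617 + L) = 1/(-617 - 714) = 1/(-1331) = -1/1331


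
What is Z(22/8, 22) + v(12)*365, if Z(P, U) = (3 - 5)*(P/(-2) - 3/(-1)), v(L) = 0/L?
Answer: -13/4 ≈ -3.2500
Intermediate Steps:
v(L) = 0
Z(P, U) = -6 + P (Z(P, U) = -2*(P*(-1/2) - 3*(-1)) = -2*(-P/2 + 3) = -2*(3 - P/2) = -6 + P)
Z(22/8, 22) + v(12)*365 = (-6 + 22/8) + 0*365 = (-6 + 22*(1/8)) + 0 = (-6 + 11/4) + 0 = -13/4 + 0 = -13/4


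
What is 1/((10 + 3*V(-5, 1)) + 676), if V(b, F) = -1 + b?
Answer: 1/668 ≈ 0.0014970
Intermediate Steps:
1/((10 + 3*V(-5, 1)) + 676) = 1/((10 + 3*(-1 - 5)) + 676) = 1/((10 + 3*(-6)) + 676) = 1/((10 - 18) + 676) = 1/(-8 + 676) = 1/668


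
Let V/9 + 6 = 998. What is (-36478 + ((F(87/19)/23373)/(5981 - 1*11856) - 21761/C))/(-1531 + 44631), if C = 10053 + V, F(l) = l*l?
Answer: -100361509143742517/118576816169568750 ≈ -0.84638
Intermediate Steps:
V = 8928 (V = -54 + 9*998 = -54 + 8982 = 8928)
F(l) = l**2
C = 18981 (C = 10053 + 8928 = 18981)
(-36478 + ((F(87/19)/23373)/(5981 - 1*11856) - 21761/C))/(-1531 + 44631) = (-36478 + (((87/19)**2/23373)/(5981 - 1*11856) - 21761/18981))/(-1531 + 44631) = (-36478 + (((87*(1/19))**2*(1/23373))/(5981 - 11856) - 21761*1/18981))/43100 = (-36478 + (((87/19)**2*(1/23373))/(-5875) - 21761/18981))*(1/43100) = (-36478 + (((7569/361)*(1/23373))*(-1/5875) - 21761/18981))*(1/43100) = (-36478 + ((841/937517)*(-1/5875) - 21761/18981))*(1/43100) = (-36478 + (-841/5507912375 - 21761/18981))*(1/43100) = (-36478 - 6308299850284/5502404462625)*(1/43100) = -200723018287485034/5502404462625*1/43100 = -100361509143742517/118576816169568750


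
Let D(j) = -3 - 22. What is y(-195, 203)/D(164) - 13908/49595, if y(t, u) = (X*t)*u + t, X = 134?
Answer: 2104644363/9919 ≈ 2.1218e+5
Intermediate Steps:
y(t, u) = t + 134*t*u (y(t, u) = (134*t)*u + t = 134*t*u + t = t + 134*t*u)
D(j) = -25
y(-195, 203)/D(164) - 13908/49595 = -195*(1 + 134*203)/(-25) - 13908/49595 = -195*(1 + 27202)*(-1/25) - 13908*1/49595 = -195*27203*(-1/25) - 13908/49595 = -5304585*(-1/25) - 13908/49595 = 1060917/5 - 13908/49595 = 2104644363/9919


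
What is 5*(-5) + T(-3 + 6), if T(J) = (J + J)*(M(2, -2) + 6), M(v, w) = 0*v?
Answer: 11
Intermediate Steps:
M(v, w) = 0
T(J) = 12*J (T(J) = (J + J)*(0 + 6) = (2*J)*6 = 12*J)
5*(-5) + T(-3 + 6) = 5*(-5) + 12*(-3 + 6) = -25 + 12*3 = -25 + 36 = 11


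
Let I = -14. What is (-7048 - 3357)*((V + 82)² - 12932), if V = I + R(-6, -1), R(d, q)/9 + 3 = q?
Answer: 123902740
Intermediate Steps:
R(d, q) = -27 + 9*q
V = -50 (V = -14 + (-27 + 9*(-1)) = -14 + (-27 - 9) = -14 - 36 = -50)
(-7048 - 3357)*((V + 82)² - 12932) = (-7048 - 3357)*((-50 + 82)² - 12932) = -10405*(32² - 12932) = -10405*(1024 - 12932) = -10405*(-11908) = 123902740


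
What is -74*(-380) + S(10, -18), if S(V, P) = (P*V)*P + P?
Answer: 31342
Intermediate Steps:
S(V, P) = P + V*P² (S(V, P) = V*P² + P = P + V*P²)
-74*(-380) + S(10, -18) = -74*(-380) - 18*(1 - 18*10) = 28120 - 18*(1 - 180) = 28120 - 18*(-179) = 28120 + 3222 = 31342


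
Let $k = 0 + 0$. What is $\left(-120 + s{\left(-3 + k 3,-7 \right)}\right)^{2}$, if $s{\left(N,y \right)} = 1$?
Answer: $14161$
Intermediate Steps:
$k = 0$
$\left(-120 + s{\left(-3 + k 3,-7 \right)}\right)^{2} = \left(-120 + 1\right)^{2} = \left(-119\right)^{2} = 14161$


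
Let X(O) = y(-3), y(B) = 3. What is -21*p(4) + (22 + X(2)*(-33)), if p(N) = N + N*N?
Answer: -497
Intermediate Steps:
X(O) = 3
p(N) = N + N²
-21*p(4) + (22 + X(2)*(-33)) = -84*(1 + 4) + (22 + 3*(-33)) = -84*5 + (22 - 99) = -21*20 - 77 = -420 - 77 = -497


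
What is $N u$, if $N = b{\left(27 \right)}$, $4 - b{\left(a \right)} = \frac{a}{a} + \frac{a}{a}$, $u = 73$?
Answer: $146$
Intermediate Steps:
$b{\left(a \right)} = 2$ ($b{\left(a \right)} = 4 - \left(\frac{a}{a} + \frac{a}{a}\right) = 4 - \left(1 + 1\right) = 4 - 2 = 2$)
$N = 2$
$N u = 2 \cdot 73 = 146$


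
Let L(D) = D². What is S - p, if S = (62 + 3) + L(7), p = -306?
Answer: 420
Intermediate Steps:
S = 114 (S = (62 + 3) + 7² = 65 + 49 = 114)
S - p = 114 - 1*(-306) = 114 + 306 = 420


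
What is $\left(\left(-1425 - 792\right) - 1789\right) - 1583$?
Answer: $-5589$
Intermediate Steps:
$\left(\left(-1425 - 792\right) - 1789\right) - 1583 = \left(-2217 - 1789\right) - 1583 = -4006 - 1583 = -5589$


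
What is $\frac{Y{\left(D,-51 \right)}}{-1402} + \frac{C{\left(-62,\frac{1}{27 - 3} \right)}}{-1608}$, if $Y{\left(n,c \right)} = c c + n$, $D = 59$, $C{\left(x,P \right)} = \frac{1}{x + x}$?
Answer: $- \frac{265190659}{139773792} \approx -1.8973$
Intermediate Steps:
$C{\left(x,P \right)} = \frac{1}{2 x}$
$Y{\left(n,c \right)} = n + c^{2}$ ($Y{\left(n,c \right)} = c^{2} + n = n + c^{2}$)
$\frac{Y{\left(D,-51 \right)}}{-1402} + \frac{C{\left(-62,\frac{1}{27 - 3} \right)}}{-1608} = \frac{59 + \left(-51\right)^{2}}{-1402} + \frac{\frac{1}{2} \frac{1}{-62}}{-1608} = \left(59 + 2601\right) \left(- \frac{1}{1402}\right) + \frac{1}{2} \left(- \frac{1}{62}\right) \left(- \frac{1}{1608}\right) = 2660 \left(- \frac{1}{1402}\right) - - \frac{1}{199392} = - \frac{1330}{701} + \frac{1}{199392} = - \frac{265190659}{139773792}$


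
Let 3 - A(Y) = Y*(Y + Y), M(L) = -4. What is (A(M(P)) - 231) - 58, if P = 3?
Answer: -318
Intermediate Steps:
A(Y) = 3 - 2*Y**2 (A(Y) = 3 - Y*(Y + Y) = 3 - Y*2*Y = 3 - 2*Y**2)
(A(M(P)) - 231) - 58 = ((3 - 2*(-4)**2) - 231) - 58 = ((3 - 2*16) - 231) - 58 = ((3 - 32) - 231) - 58 = (-29 - 231) - 58 = -260 - 58 = -318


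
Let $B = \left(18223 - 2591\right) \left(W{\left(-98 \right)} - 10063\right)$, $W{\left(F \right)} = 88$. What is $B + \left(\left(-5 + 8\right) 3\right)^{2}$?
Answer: $-155929119$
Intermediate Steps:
$B = -155929200$ ($B = \left(18223 - 2591\right) \left(88 - 10063\right) = 15632 \left(-9975\right) = -155929200$)
$B + \left(\left(-5 + 8\right) 3\right)^{2} = -155929200 + \left(\left(-5 + 8\right) 3\right)^{2} = -155929200 + \left(3 \cdot 3\right)^{2} = -155929200 + 9^{2} = -155929200 + 81 = -155929119$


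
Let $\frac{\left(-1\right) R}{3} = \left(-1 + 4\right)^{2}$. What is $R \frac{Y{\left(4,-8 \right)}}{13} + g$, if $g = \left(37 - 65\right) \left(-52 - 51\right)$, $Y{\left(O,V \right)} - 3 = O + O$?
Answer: $\frac{37195}{13} \approx 2861.2$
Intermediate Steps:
$Y{\left(O,V \right)} = 3 + 2 O$ ($Y{\left(O,V \right)} = 3 + \left(O + O\right) = 3 + 2 O$)
$g = 2884$ ($g = \left(-28\right) \left(-103\right) = 2884$)
$R = -27$ ($R = - 3 \left(-1 + 4\right)^{2} = - 3 \cdot 3^{2} = \left(-3\right) 9 = -27$)
$R \frac{Y{\left(4,-8 \right)}}{13} + g = - 27 \frac{3 + 2 \cdot 4}{13} + 2884 = - 27 \left(3 + 8\right) \frac{1}{13} + 2884 = - 27 \cdot 11 \cdot \frac{1}{13} + 2884 = \left(-27\right) \frac{11}{13} + 2884 = - \frac{297}{13} + 2884 = \frac{37195}{13}$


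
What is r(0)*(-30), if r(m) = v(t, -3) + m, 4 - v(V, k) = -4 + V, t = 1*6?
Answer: -60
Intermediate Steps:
t = 6
v(V, k) = 8 - V (v(V, k) = 4 - (-4 + V) = 4 + (4 - V) = 8 - V)
r(m) = 2 + m (r(m) = (8 - 1*6) + m = (8 - 6) + m = 2 + m)
r(0)*(-30) = (2 + 0)*(-30) = 2*(-30) = -60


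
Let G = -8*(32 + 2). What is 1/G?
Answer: -1/272 ≈ -0.0036765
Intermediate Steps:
G = -272 (G = -8*34 = -272)
1/G = 1/(-272) = -1/272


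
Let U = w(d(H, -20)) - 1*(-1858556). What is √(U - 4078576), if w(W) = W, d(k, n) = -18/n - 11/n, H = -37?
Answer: I*√222001855/10 ≈ 1490.0*I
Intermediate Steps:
d(k, n) = -29/n
U = 37171149/20 (U = -29/(-20) - 1*(-1858556) = -29*(-1/20) + 1858556 = 29/20 + 1858556 = 37171149/20 ≈ 1.8586e+6)
√(U - 4078576) = √(37171149/20 - 4078576) = √(-44400371/20) = I*√222001855/10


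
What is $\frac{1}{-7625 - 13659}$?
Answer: $- \frac{1}{21284} \approx -4.6984 \cdot 10^{-5}$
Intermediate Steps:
$\frac{1}{-7625 - 13659} = \frac{1}{-21284} = - \frac{1}{21284}$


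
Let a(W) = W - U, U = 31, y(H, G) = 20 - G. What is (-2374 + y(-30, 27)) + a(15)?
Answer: -2397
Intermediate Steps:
a(W) = -31 + W (a(W) = W - 1*31 = W - 31 = -31 + W)
(-2374 + y(-30, 27)) + a(15) = (-2374 + (20 - 1*27)) + (-31 + 15) = (-2374 + (20 - 27)) - 16 = (-2374 - 7) - 16 = -2381 - 16 = -2397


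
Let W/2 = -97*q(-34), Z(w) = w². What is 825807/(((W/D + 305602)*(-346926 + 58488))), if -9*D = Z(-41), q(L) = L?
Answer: -462727189/49386123417308 ≈ -9.3696e-6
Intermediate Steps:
D = -1681/9 (D = -⅑*(-41)² = -⅑*1681 = -1681/9 ≈ -186.78)
W = 6596 (W = 2*(-97*(-34)) = 2*3298 = 6596)
825807/(((W/D + 305602)*(-346926 + 58488))) = 825807/(((6596/(-1681/9) + 305602)*(-346926 + 58488))) = 825807/(((6596*(-9/1681) + 305602)*(-288438))) = 825807/(((-59364/1681 + 305602)*(-288438))) = 825807/(((513657598/1681)*(-288438))) = 825807/(-148158370251924/1681) = 825807*(-1681/148158370251924) = -462727189/49386123417308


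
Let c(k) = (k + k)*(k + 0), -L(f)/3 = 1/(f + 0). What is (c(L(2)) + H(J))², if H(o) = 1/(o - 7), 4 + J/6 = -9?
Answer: 582169/28900 ≈ 20.144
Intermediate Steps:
J = -78 (J = -24 + 6*(-9) = -24 - 54 = -78)
L(f) = -3/f (L(f) = -3/(f + 0) = -3/f)
H(o) = 1/(-7 + o)
c(k) = 2*k² (c(k) = (2*k)*k = 2*k²)
(c(L(2)) + H(J))² = (2*(-3/2)² + 1/(-7 - 78))² = (2*(-3*½)² + 1/(-85))² = (2*(-3/2)² - 1/85)² = (2*(9/4) - 1/85)² = (9/2 - 1/85)² = (763/170)² = 582169/28900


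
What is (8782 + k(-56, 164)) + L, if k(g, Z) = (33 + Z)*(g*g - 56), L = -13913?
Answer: 601629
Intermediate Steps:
k(g, Z) = (-56 + g²)*(33 + Z) (k(g, Z) = (33 + Z)*(g² - 56) = (33 + Z)*(-56 + g²) = (-56 + g²)*(33 + Z))
(8782 + k(-56, 164)) + L = (8782 + (-1848 - 56*164 + 33*(-56)² + 164*(-56)²)) - 13913 = (8782 + (-1848 - 9184 + 33*3136 + 164*3136)) - 13913 = (8782 + (-1848 - 9184 + 103488 + 514304)) - 13913 = (8782 + 606760) - 13913 = 615542 - 13913 = 601629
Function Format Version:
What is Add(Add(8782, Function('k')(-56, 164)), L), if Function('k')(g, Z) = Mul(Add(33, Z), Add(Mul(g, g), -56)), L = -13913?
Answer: 601629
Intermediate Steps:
Function('k')(g, Z) = Mul(Add(-56, Pow(g, 2)), Add(33, Z)) (Function('k')(g, Z) = Mul(Add(33, Z), Add(Pow(g, 2), -56)) = Mul(Add(33, Z), Add(-56, Pow(g, 2))) = Mul(Add(-56, Pow(g, 2)), Add(33, Z)))
Add(Add(8782, Function('k')(-56, 164)), L) = Add(Add(8782, Add(-1848, Mul(-56, 164), Mul(33, Pow(-56, 2)), Mul(164, Pow(-56, 2)))), -13913) = Add(Add(8782, Add(-1848, -9184, Mul(33, 3136), Mul(164, 3136))), -13913) = Add(Add(8782, Add(-1848, -9184, 103488, 514304)), -13913) = Add(Add(8782, 606760), -13913) = Add(615542, -13913) = 601629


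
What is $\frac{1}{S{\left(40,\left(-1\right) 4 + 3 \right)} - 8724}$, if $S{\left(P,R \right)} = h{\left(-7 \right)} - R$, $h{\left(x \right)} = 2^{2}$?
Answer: $- \frac{1}{8719} \approx -0.00011469$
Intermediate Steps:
$h{\left(x \right)} = 4$
$S{\left(P,R \right)} = 4 - R$
$\frac{1}{S{\left(40,\left(-1\right) 4 + 3 \right)} - 8724} = \frac{1}{\left(4 - \left(\left(-1\right) 4 + 3\right)\right) - 8724} = \frac{1}{\left(4 - \left(-4 + 3\right)\right) - 8724} = \frac{1}{\left(4 - -1\right) - 8724} = \frac{1}{\left(4 + 1\right) - 8724} = \frac{1}{5 - 8724} = \frac{1}{-8719} = - \frac{1}{8719}$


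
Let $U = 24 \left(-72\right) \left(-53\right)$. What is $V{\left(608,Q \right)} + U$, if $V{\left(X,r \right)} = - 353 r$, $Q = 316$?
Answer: $-19964$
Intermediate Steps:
$U = 91584$ ($U = \left(-1728\right) \left(-53\right) = 91584$)
$V{\left(608,Q \right)} + U = \left(-353\right) 316 + 91584 = -111548 + 91584 = -19964$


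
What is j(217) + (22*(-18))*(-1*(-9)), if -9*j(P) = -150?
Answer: -10642/3 ≈ -3547.3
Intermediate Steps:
j(P) = 50/3 (j(P) = -1/9*(-150) = 50/3)
j(217) + (22*(-18))*(-1*(-9)) = 50/3 + (22*(-18))*(-1*(-9)) = 50/3 - 396*9 = 50/3 - 3564 = -10642/3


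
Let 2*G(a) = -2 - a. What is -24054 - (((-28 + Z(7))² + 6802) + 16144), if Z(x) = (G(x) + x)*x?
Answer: -188441/4 ≈ -47110.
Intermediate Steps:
G(a) = -1 - a/2 (G(a) = (-2 - a)/2 = -1 - a/2)
Z(x) = x*(-1 + x/2) (Z(x) = ((-1 - x/2) + x)*x = (-1 + x/2)*x = x*(-1 + x/2))
-24054 - (((-28 + Z(7))² + 6802) + 16144) = -24054 - (((-28 + (½)*7*(-2 + 7))² + 6802) + 16144) = -24054 - (((-28 + (½)*7*5)² + 6802) + 16144) = -24054 - (((-28 + 35/2)² + 6802) + 16144) = -24054 - (((-21/2)² + 6802) + 16144) = -24054 - ((441/4 + 6802) + 16144) = -24054 - (27649/4 + 16144) = -24054 - 1*92225/4 = -24054 - 92225/4 = -188441/4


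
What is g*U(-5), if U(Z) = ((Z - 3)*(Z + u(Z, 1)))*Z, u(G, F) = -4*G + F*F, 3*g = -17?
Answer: -10880/3 ≈ -3626.7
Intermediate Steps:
g = -17/3 (g = (⅓)*(-17) = -17/3 ≈ -5.6667)
u(G, F) = F² - 4*G (u(G, F) = -4*G + F² = F² - 4*G)
U(Z) = Z*(1 - 3*Z)*(-3 + Z) (U(Z) = ((Z - 3)*(Z + (1² - 4*Z)))*Z = ((-3 + Z)*(Z + (1 - 4*Z)))*Z = ((-3 + Z)*(1 - 3*Z))*Z = ((1 - 3*Z)*(-3 + Z))*Z = Z*(1 - 3*Z)*(-3 + Z))
g*U(-5) = -(-85)*(-3 - 3*(-5)² + 10*(-5))/3 = -(-85)*(-3 - 3*25 - 50)/3 = -(-85)*(-3 - 75 - 50)/3 = -(-85)*(-128)/3 = -17/3*640 = -10880/3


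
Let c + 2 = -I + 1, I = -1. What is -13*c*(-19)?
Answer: 0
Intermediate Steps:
c = 0 (c = -2 + (-1*(-1) + 1) = -2 + (1 + 1) = -2 + 2 = 0)
-13*c*(-19) = -13*0*(-19) = 0*(-19) = 0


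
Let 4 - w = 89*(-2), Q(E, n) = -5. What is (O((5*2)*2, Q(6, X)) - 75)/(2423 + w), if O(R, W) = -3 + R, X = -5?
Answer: -58/2605 ≈ -0.022265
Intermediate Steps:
w = 182 (w = 4 - 89*(-2) = 4 - 1*(-178) = 4 + 178 = 182)
(O((5*2)*2, Q(6, X)) - 75)/(2423 + w) = ((-3 + (5*2)*2) - 75)/(2423 + 182) = ((-3 + 10*2) - 75)/2605 = ((-3 + 20) - 75)*(1/2605) = (17 - 75)*(1/2605) = -58*1/2605 = -58/2605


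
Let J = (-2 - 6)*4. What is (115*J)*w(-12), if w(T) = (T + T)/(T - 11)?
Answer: -3840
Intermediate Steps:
J = -32 (J = -8*4 = -32)
w(T) = 2*T/(-11 + T) (w(T) = (2*T)/(-11 + T) = 2*T/(-11 + T))
(115*J)*w(-12) = (115*(-32))*(2*(-12)/(-11 - 12)) = -7360*(-12)/(-23) = -7360*(-12)*(-1)/23 = -3680*24/23 = -3840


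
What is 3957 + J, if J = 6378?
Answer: 10335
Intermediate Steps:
3957 + J = 3957 + 6378 = 10335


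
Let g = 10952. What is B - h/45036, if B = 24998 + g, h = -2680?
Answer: 404761720/11259 ≈ 35950.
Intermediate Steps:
B = 35950 (B = 24998 + 10952 = 35950)
B - h/45036 = 35950 - (-2680)/45036 = 35950 - 1*(-670/11259) = 35950 + 670/11259 = 404761720/11259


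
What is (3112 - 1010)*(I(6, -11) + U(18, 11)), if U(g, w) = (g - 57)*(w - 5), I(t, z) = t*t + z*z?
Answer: -161854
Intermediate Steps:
I(t, z) = t² + z²
U(g, w) = (-57 + g)*(-5 + w)
(3112 - 1010)*(I(6, -11) + U(18, 11)) = (3112 - 1010)*((6² + (-11)²) + (285 - 57*11 - 5*18 + 18*11)) = 2102*((36 + 121) + (285 - 627 - 90 + 198)) = 2102*(157 - 234) = 2102*(-77) = -161854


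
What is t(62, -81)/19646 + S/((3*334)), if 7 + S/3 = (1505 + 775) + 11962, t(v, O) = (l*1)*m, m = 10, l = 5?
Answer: 139838755/3280882 ≈ 42.622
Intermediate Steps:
t(v, O) = 50 (t(v, O) = (5*1)*10 = 5*10 = 50)
S = 42705 (S = -21 + 3*((1505 + 775) + 11962) = -21 + 3*(2280 + 11962) = -21 + 3*14242 = -21 + 42726 = 42705)
t(62, -81)/19646 + S/((3*334)) = 50/19646 + 42705/((3*334)) = 50*(1/19646) + 42705/1002 = 25/9823 + 42705*(1/1002) = 25/9823 + 14235/334 = 139838755/3280882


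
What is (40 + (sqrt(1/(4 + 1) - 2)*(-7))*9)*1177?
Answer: 47080 - 222453*I*sqrt(5)/5 ≈ 47080.0 - 99484.0*I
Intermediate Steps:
(40 + (sqrt(1/(4 + 1) - 2)*(-7))*9)*1177 = (40 + (sqrt(1/5 - 2)*(-7))*9)*1177 = (40 + (sqrt(-9/5)*(-7))*9)*1177 = (40 + ((3*I*sqrt(5)/5)*(-7))*9)*1177 = (40 - 21*I*sqrt(5)/5*9)*1177 = (40 - 189*I*sqrt(5)/5)*1177 = 47080 - 222453*I*sqrt(5)/5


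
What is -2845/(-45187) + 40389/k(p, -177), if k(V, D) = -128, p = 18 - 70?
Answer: -1824693583/5783936 ≈ -315.48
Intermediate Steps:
p = -52
-2845/(-45187) + 40389/k(p, -177) = -2845/(-45187) + 40389/(-128) = -2845*(-1/45187) + 40389*(-1/128) = 2845/45187 - 40389/128 = -1824693583/5783936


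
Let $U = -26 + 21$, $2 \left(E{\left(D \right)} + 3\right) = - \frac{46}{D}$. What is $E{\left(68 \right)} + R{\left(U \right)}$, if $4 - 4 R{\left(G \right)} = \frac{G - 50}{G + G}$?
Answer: $- \frac{505}{136} \approx -3.7132$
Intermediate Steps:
$E{\left(D \right)} = -3 - \frac{23}{D}$ ($E{\left(D \right)} = -3 + \frac{\left(-46\right) \frac{1}{D}}{2} = -3 - \frac{23}{D}$)
$U = -5$
$R{\left(G \right)} = 1 - \frac{-50 + G}{8 G}$ ($R{\left(G \right)} = 1 - \frac{\left(G - 50\right) \frac{1}{G + G}}{4} = 1 - \frac{\left(-50 + G\right) \frac{1}{2 G}}{4} = 1 - \frac{\frac{1}{2} \frac{1}{G} \left(-50 + G\right)}{4} = 1 - \frac{-50 + G}{8 G}$)
$E{\left(68 \right)} + R{\left(U \right)} = \left(-3 - \frac{23}{68}\right) + \frac{50 + 7 \left(-5\right)}{8 \left(-5\right)} = \left(-3 - \frac{23}{68}\right) + \frac{1}{8} \left(- \frac{1}{5}\right) \left(50 - 35\right) = \left(-3 - \frac{23}{68}\right) + \frac{1}{8} \left(- \frac{1}{5}\right) 15 = - \frac{227}{68} - \frac{3}{8} = - \frac{505}{136}$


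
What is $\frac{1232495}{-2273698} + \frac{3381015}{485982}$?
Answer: $\frac{12055164385}{1879211397} \approx 6.415$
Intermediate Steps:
$\frac{1232495}{-2273698} + \frac{3381015}{485982} = 1232495 \left(- \frac{1}{2273698}\right) + 3381015 \cdot \frac{1}{485982} = - \frac{1232495}{2273698} + \frac{1127005}{161994} = \frac{12055164385}{1879211397}$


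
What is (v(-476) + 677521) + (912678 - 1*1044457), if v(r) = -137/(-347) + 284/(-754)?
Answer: 71393425073/130819 ≈ 5.4574e+5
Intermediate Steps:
v(r) = 2375/130819 (v(r) = -137*(-1/347) + 284*(-1/754) = 137/347 - 142/377 = 2375/130819)
(v(-476) + 677521) + (912678 - 1*1044457) = (2375/130819 + 677521) + (912678 - 1*1044457) = 88632622074/130819 + (912678 - 1044457) = 88632622074/130819 - 131779 = 71393425073/130819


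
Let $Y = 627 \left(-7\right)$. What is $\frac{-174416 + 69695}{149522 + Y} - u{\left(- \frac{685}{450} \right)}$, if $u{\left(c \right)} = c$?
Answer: $\frac{10458331}{13061970} \approx 0.80067$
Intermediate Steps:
$Y = -4389$
$\frac{-174416 + 69695}{149522 + Y} - u{\left(- \frac{685}{450} \right)} = \frac{-174416 + 69695}{149522 - 4389} - - \frac{685}{450} = - \frac{104721}{145133} - \left(-685\right) \frac{1}{450} = \left(-104721\right) \frac{1}{145133} - - \frac{137}{90} = - \frac{104721}{145133} + \frac{137}{90} = \frac{10458331}{13061970}$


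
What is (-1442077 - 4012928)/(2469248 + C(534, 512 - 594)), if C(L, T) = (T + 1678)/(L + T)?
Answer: -616415565/279025423 ≈ -2.2092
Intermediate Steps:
C(L, T) = (1678 + T)/(L + T)
(-1442077 - 4012928)/(2469248 + C(534, 512 - 594)) = (-1442077 - 4012928)/(2469248 + (1678 + (512 - 594))/(534 + (512 - 594))) = -5455005/(2469248 + (1678 - 82)/(534 - 82)) = -5455005/(2469248 + 1596/452) = -5455005/(2469248 + (1/452)*1596) = -5455005/(2469248 + 399/113) = -5455005/279025423/113 = -5455005*113/279025423 = -616415565/279025423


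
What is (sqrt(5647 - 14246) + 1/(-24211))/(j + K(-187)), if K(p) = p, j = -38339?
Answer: 1/932752986 - I*sqrt(8599)/38526 ≈ 1.0721e-9 - 0.002407*I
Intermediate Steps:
(sqrt(5647 - 14246) + 1/(-24211))/(j + K(-187)) = (sqrt(5647 - 14246) + 1/(-24211))/(-38339 - 187) = (sqrt(-8599) - 1/24211)/(-38526) = (I*sqrt(8599) - 1/24211)*(-1/38526) = (-1/24211 + I*sqrt(8599))*(-1/38526) = 1/932752986 - I*sqrt(8599)/38526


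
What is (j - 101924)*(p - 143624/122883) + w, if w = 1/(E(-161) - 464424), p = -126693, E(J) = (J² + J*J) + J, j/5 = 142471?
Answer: -1307505349470043914134/16906366023 ≈ -7.7338e+10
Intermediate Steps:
j = 712355 (j = 5*142471 = 712355)
E(J) = J + 2*J² (E(J) = (J² + J²) + J = 2*J² + J = J + 2*J²)
w = -1/412743 (w = 1/(-161*(1 + 2*(-161)) - 464424) = 1/(-161*(1 - 322) - 464424) = 1/(-161*(-321) - 464424) = 1/(51681 - 464424) = 1/(-412743) = -1/412743 ≈ -2.4228e-6)
(j - 101924)*(p - 143624/122883) + w = (712355 - 101924)*(-126693 - 143624/122883) - 1/412743 = 610431*(-126693 - 143624*1/122883) - 1/412743 = 610431*(-126693 - 143624/122883) - 1/412743 = 610431*(-15568559543/122883) - 1/412743 = -3167843790131011/40961 - 1/412743 = -1307505349470043914134/16906366023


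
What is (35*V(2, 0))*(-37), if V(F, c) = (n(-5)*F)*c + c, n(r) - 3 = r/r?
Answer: 0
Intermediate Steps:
n(r) = 4 (n(r) = 3 + r/r = 3 + 1 = 4)
V(F, c) = c + 4*F*c (V(F, c) = (4*F)*c + c = 4*F*c + c = c + 4*F*c)
(35*V(2, 0))*(-37) = (35*(0*(1 + 4*2)))*(-37) = (35*(0*(1 + 8)))*(-37) = (35*(0*9))*(-37) = (35*0)*(-37) = 0*(-37) = 0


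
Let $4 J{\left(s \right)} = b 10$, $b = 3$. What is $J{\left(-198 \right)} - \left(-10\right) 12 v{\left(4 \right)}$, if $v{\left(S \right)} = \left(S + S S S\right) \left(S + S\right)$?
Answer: $\frac{130575}{2} \approx 65288.0$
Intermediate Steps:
$J{\left(s \right)} = \frac{15}{2}$ ($J{\left(s \right)} = \frac{3 \cdot 10}{4} = \frac{1}{4} \cdot 30 = \frac{15}{2}$)
$v{\left(S \right)} = 2 S \left(S + S^{3}\right)$ ($v{\left(S \right)} = \left(S + S^{2} S\right) 2 S = \left(S + S^{3}\right) 2 S = 2 S \left(S + S^{3}\right)$)
$J{\left(-198 \right)} - \left(-10\right) 12 v{\left(4 \right)} = \frac{15}{2} - \left(-10\right) 12 \cdot 2 \cdot 4^{2} \left(1 + 4^{2}\right) = \frac{15}{2} - - 120 \cdot 2 \cdot 16 \left(1 + 16\right) = \frac{15}{2} - - 120 \cdot 2 \cdot 16 \cdot 17 = \frac{15}{2} - \left(-120\right) 544 = \frac{15}{2} - -65280 = \frac{15}{2} + 65280 = \frac{130575}{2}$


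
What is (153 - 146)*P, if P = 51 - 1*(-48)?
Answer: 693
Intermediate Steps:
P = 99 (P = 51 + 48 = 99)
(153 - 146)*P = (153 - 146)*99 = 7*99 = 693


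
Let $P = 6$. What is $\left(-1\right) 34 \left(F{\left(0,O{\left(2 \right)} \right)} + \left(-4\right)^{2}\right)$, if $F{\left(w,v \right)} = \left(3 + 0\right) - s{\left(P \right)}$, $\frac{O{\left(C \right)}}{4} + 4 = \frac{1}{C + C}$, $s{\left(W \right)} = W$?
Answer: $-442$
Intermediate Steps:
$O{\left(C \right)} = -16 + \frac{2}{C}$ ($O{\left(C \right)} = -16 + \frac{4}{C + C} = -16 + \frac{4}{2 C} = -16 + 4 \frac{1}{2 C} = -16 + \frac{2}{C}$)
$F{\left(w,v \right)} = -3$ ($F{\left(w,v \right)} = \left(3 + 0\right) - 6 = 3 - 6 = -3$)
$\left(-1\right) 34 \left(F{\left(0,O{\left(2 \right)} \right)} + \left(-4\right)^{2}\right) = \left(-1\right) 34 \left(-3 + \left(-4\right)^{2}\right) = - 34 \left(-3 + 16\right) = \left(-34\right) 13 = -442$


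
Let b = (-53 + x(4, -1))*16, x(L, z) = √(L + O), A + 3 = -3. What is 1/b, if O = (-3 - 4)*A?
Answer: -53/44208 - √46/44208 ≈ -0.0013523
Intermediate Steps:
A = -6 (A = -3 - 3 = -6)
O = 42 (O = (-3 - 4)*(-6) = -7*(-6) = 42)
x(L, z) = √(42 + L) (x(L, z) = √(L + 42) = √(42 + L))
b = -848 + 16*√46 (b = (-53 + √(42 + 4))*16 = (-53 + √46)*16 = -848 + 16*√46 ≈ -739.48)
1/b = 1/(-848 + 16*√46)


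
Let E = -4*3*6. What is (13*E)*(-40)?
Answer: 37440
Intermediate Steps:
E = -72 (E = -12*6 = -72)
(13*E)*(-40) = (13*(-72))*(-40) = -936*(-40) = 37440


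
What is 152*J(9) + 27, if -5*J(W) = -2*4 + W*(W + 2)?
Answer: -13697/5 ≈ -2739.4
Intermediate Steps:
J(W) = 8/5 - W*(2 + W)/5 (J(W) = -(-2*4 + W*(W + 2))/5 = -(-8 + W*(2 + W))/5 = 8/5 - W*(2 + W)/5)
152*J(9) + 27 = 152*(8/5 - 2/5*9 - 1/5*9**2) + 27 = 152*(8/5 - 18/5 - 1/5*81) + 27 = 152*(8/5 - 18/5 - 81/5) + 27 = 152*(-91/5) + 27 = -13832/5 + 27 = -13697/5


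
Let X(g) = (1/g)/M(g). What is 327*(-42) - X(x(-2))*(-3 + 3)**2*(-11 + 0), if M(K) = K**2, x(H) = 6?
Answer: -13734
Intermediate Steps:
X(g) = g**(-3) (X(g) = (1/g)/(g**2) = 1/(g*g**2) = g**(-3))
327*(-42) - X(x(-2))*(-3 + 3)**2*(-11 + 0) = 327*(-42) - (-3 + 3)**2*(-11 + 0)/6**3 = -13734 - 0**2*(-11)/216 = -13734 - 0*(-11)/216 = -13734 - 0/216 = -13734 - 1*0 = -13734 + 0 = -13734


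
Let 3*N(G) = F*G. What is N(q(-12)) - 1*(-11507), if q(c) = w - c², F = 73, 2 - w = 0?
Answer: 24155/3 ≈ 8051.7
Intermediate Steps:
w = 2 (w = 2 - 1*0 = 2 + 0 = 2)
q(c) = 2 - c²
N(G) = 73*G/3 (N(G) = (73*G)/3 = 73*G/3)
N(q(-12)) - 1*(-11507) = 73*(2 - 1*(-12)²)/3 - 1*(-11507) = 73*(2 - 1*144)/3 + 11507 = 73*(2 - 144)/3 + 11507 = (73/3)*(-142) + 11507 = -10366/3 + 11507 = 24155/3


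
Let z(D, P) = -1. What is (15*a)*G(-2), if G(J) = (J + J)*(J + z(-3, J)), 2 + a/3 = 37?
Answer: 18900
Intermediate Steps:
a = 105 (a = -6 + 3*37 = -6 + 111 = 105)
G(J) = 2*J*(-1 + J) (G(J) = (J + J)*(J - 1) = (2*J)*(-1 + J) = 2*J*(-1 + J))
(15*a)*G(-2) = (15*105)*(2*(-2)*(-1 - 2)) = 1575*(2*(-2)*(-3)) = 1575*12 = 18900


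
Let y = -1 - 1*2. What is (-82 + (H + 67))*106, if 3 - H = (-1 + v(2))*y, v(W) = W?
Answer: -954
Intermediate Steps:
y = -3 (y = -1 - 2 = -3)
H = 6 (H = 3 - (-1 + 2)*(-3) = 3 - (-3) = 3 - 1*(-3) = 3 + 3 = 6)
(-82 + (H + 67))*106 = (-82 + (6 + 67))*106 = (-82 + 73)*106 = -9*106 = -954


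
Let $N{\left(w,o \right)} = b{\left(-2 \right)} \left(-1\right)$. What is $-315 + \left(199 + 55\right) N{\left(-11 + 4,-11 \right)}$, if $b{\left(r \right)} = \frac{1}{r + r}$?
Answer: $- \frac{503}{2} \approx -251.5$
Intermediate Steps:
$b{\left(r \right)} = \frac{1}{2 r}$
$N{\left(w,o \right)} = \frac{1}{4}$ ($N{\left(w,o \right)} = \frac{1}{2 \left(-2\right)} \left(-1\right) = \frac{1}{2} \left(- \frac{1}{2}\right) \left(-1\right) = \left(- \frac{1}{4}\right) \left(-1\right) = \frac{1}{4}$)
$-315 + \left(199 + 55\right) N{\left(-11 + 4,-11 \right)} = -315 + \left(199 + 55\right) \frac{1}{4} = -315 + 254 \cdot \frac{1}{4} = -315 + \frac{127}{2} = - \frac{503}{2}$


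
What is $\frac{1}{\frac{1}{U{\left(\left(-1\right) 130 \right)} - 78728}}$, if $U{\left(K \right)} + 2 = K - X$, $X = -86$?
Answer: $-78774$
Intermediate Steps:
$U{\left(K \right)} = 84 + K$ ($U{\left(K \right)} = -2 + \left(K - -86\right) = -2 + \left(K + 86\right) = -2 + \left(86 + K\right) = 84 + K$)
$\frac{1}{\frac{1}{U{\left(\left(-1\right) 130 \right)} - 78728}} = \frac{1}{\frac{1}{\left(84 - 130\right) - 78728}} = \frac{1}{\frac{1}{-46 - 78728}} = \frac{1}{\frac{1}{-78774}} = \frac{1}{- \frac{1}{78774}} = -78774$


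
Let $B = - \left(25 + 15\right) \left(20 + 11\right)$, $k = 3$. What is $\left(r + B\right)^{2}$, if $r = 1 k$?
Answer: $1530169$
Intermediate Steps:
$r = 3$ ($r = 1 \cdot 3 = 3$)
$B = -1240$ ($B = - 40 \cdot 31 = \left(-1\right) 1240 = -1240$)
$\left(r + B\right)^{2} = \left(3 - 1240\right)^{2} = \left(-1237\right)^{2} = 1530169$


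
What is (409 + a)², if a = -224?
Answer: 34225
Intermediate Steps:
(409 + a)² = (409 - 224)² = 185² = 34225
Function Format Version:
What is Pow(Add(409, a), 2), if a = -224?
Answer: 34225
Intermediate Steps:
Pow(Add(409, a), 2) = Pow(Add(409, -224), 2) = Pow(185, 2) = 34225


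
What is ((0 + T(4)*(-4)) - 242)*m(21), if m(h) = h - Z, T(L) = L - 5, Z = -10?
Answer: -7378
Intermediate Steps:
T(L) = -5 + L
m(h) = 10 + h (m(h) = h - 1*(-10) = h + 10 = 10 + h)
((0 + T(4)*(-4)) - 242)*m(21) = ((0 + (-5 + 4)*(-4)) - 242)*(10 + 21) = ((0 - 1*(-4)) - 242)*31 = ((0 + 4) - 242)*31 = (4 - 242)*31 = -238*31 = -7378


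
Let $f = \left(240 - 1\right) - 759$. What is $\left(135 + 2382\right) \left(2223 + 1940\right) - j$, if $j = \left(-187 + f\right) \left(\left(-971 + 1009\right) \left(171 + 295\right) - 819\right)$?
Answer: $22418794$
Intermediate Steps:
$f = -520$ ($f = 239 - 759 = -520$)
$j = -11940523$ ($j = \left(-187 - 520\right) \left(\left(-971 + 1009\right) \left(171 + 295\right) - 819\right) = - 707 \left(38 \cdot 466 - 819\right) = - 707 \left(17708 - 819\right) = \left(-707\right) 16889 = -11940523$)
$\left(135 + 2382\right) \left(2223 + 1940\right) - j = \left(135 + 2382\right) \left(2223 + 1940\right) - -11940523 = 2517 \cdot 4163 + 11940523 = 10478271 + 11940523 = 22418794$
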